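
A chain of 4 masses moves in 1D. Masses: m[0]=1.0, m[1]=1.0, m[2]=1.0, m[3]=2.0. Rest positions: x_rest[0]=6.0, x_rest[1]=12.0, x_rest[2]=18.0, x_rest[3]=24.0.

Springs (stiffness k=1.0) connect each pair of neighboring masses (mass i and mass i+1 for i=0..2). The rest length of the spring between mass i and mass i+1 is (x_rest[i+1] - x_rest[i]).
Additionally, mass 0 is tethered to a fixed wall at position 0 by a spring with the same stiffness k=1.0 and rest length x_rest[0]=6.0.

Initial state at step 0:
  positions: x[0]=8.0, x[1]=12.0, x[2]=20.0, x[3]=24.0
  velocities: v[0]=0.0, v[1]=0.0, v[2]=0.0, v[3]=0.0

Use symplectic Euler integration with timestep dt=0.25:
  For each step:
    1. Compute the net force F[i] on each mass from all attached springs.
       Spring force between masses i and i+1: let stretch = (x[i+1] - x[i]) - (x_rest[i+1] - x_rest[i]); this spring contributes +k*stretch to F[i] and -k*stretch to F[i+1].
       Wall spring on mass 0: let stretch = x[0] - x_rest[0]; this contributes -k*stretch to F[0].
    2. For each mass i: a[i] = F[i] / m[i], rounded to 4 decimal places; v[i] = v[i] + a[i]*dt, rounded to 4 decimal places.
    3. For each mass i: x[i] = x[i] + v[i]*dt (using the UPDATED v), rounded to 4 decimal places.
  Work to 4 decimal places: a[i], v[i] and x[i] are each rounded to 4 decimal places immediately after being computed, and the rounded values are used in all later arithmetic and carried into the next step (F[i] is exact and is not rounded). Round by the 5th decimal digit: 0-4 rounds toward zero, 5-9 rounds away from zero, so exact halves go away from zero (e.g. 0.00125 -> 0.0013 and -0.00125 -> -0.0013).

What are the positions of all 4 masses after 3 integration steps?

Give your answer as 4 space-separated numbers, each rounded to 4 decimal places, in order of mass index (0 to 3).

Answer: 6.7246 13.2014 18.7431 24.3282

Derivation:
Step 0: x=[8.0000 12.0000 20.0000 24.0000] v=[0.0000 0.0000 0.0000 0.0000]
Step 1: x=[7.7500 12.2500 19.7500 24.0625] v=[-1.0000 1.0000 -1.0000 0.2500]
Step 2: x=[7.2969 12.6875 19.3008 24.1778] v=[-1.8125 1.7500 -1.7969 0.4610]
Step 3: x=[6.7246 13.2014 18.7431 24.3282] v=[-2.2891 2.0557 -2.2310 0.6014]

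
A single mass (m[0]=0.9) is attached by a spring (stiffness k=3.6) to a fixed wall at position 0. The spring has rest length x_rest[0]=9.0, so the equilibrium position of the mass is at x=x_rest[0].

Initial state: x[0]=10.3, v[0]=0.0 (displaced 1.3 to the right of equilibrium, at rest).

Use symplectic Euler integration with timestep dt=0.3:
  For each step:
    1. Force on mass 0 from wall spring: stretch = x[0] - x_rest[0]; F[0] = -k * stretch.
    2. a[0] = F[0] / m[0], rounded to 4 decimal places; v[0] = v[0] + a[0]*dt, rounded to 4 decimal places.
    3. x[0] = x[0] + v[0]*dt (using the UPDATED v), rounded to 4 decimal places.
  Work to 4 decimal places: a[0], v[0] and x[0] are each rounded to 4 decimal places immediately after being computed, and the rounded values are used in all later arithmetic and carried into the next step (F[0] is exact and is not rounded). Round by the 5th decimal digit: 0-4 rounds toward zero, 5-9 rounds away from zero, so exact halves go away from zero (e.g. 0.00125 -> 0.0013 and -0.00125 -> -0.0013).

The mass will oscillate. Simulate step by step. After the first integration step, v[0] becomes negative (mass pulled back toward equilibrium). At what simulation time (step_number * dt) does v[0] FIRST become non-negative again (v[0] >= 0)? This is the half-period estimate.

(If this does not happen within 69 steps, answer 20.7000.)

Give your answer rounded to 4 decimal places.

Step 0: x=[10.3000] v=[0.0000]
Step 1: x=[9.8320] v=[-1.5600]
Step 2: x=[9.0645] v=[-2.5584]
Step 3: x=[8.2738] v=[-2.6358]
Step 4: x=[7.7445] v=[-1.7644]
Step 5: x=[7.6672] v=[-0.2578]
Step 6: x=[8.0697] v=[1.3416]
First v>=0 after going negative at step 6, time=1.8000

Answer: 1.8000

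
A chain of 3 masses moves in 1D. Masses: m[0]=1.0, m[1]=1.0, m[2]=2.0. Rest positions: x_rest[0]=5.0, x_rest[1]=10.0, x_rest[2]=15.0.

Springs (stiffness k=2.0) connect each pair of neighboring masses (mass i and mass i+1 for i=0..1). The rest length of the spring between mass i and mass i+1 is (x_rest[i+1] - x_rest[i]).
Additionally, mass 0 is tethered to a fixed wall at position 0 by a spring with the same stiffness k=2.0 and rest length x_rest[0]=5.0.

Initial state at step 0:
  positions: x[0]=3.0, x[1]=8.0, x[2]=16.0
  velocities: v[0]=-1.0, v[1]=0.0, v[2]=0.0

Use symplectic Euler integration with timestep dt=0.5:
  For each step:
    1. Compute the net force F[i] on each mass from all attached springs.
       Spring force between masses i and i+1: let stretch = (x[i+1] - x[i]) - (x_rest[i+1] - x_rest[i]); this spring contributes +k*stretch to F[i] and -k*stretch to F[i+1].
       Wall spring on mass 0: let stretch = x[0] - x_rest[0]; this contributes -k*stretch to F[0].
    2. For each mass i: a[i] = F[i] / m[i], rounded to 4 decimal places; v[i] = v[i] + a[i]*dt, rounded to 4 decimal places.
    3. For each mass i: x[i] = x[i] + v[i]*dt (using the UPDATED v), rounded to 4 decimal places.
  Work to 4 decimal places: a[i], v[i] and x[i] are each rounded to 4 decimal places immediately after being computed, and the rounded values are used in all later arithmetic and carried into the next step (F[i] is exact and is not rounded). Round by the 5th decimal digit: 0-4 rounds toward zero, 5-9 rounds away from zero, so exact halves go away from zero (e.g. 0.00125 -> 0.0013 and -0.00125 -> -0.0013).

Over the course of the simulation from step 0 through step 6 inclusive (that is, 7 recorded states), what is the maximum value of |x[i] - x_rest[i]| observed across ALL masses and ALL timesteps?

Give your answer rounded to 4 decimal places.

Answer: 2.5157

Derivation:
Step 0: x=[3.0000 8.0000 16.0000] v=[-1.0000 0.0000 0.0000]
Step 1: x=[3.5000 9.5000 15.2500] v=[1.0000 3.0000 -1.5000]
Step 2: x=[5.2500 10.8750 14.3125] v=[3.5000 2.7500 -1.8750]
Step 3: x=[7.1875 11.1563 13.7656] v=[3.8750 0.5625 -1.0938]
Step 4: x=[7.5157 10.7578 13.8164] v=[0.6563 -0.7970 0.1016]
Step 5: x=[5.7071 10.2676 14.3526] v=[-3.6173 -0.9805 1.0723]
Step 6: x=[3.3252 9.5396 15.1175] v=[-4.7639 -1.4560 1.5298]
Max displacement = 2.5157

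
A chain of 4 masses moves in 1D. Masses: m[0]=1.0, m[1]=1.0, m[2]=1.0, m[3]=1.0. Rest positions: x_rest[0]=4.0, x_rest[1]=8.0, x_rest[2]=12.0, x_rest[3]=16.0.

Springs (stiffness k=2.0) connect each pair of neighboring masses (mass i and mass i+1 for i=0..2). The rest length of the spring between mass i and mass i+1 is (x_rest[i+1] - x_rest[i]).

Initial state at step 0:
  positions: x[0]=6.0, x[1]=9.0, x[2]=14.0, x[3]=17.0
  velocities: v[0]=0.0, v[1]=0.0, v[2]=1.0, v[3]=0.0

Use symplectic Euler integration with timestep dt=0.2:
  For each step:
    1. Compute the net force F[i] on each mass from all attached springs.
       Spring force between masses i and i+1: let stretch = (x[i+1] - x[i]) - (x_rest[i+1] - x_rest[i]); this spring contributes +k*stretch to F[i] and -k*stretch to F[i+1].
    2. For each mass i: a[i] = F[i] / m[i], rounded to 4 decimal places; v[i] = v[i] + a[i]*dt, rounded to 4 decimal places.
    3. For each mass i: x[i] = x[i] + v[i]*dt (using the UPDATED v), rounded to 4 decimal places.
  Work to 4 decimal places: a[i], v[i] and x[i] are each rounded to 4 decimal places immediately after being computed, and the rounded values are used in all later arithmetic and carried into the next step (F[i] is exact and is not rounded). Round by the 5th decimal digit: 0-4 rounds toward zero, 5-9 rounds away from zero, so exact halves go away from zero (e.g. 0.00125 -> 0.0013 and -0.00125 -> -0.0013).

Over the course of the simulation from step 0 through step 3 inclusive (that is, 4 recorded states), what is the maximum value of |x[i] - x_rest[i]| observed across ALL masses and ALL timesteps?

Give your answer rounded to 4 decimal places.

Answer: 2.0400

Derivation:
Step 0: x=[6.0000 9.0000 14.0000 17.0000] v=[0.0000 0.0000 1.0000 0.0000]
Step 1: x=[5.9200 9.1600 14.0400 17.0800] v=[-0.4000 0.8000 0.2000 0.4000]
Step 2: x=[5.7792 9.4512 13.9328 17.2368] v=[-0.7040 1.4560 -0.5360 0.7840]
Step 3: x=[5.6122 9.8072 13.7314 17.4493] v=[-0.8352 1.7798 -1.0070 1.0624]
Max displacement = 2.0400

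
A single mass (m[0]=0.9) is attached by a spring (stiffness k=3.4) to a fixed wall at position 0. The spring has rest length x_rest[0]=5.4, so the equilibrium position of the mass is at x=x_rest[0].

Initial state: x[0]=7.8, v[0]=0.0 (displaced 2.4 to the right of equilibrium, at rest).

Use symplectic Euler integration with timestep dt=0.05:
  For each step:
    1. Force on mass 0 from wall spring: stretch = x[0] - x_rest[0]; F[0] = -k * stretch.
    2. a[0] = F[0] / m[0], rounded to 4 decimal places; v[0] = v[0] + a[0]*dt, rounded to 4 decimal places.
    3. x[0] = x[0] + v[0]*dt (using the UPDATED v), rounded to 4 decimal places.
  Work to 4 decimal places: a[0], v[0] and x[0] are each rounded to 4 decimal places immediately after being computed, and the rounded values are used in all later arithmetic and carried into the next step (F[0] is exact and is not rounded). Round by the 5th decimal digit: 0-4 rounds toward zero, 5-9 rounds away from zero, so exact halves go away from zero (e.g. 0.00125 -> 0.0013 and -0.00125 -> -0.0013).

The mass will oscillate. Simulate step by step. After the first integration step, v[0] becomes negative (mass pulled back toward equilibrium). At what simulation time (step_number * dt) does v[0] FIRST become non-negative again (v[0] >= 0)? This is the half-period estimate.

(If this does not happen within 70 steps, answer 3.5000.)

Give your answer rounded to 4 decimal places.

Answer: 1.6500

Derivation:
Step 0: x=[7.8000] v=[0.0000]
Step 1: x=[7.7773] v=[-0.4533]
Step 2: x=[7.7322] v=[-0.9023]
Step 3: x=[7.6651] v=[-1.3428]
Step 4: x=[7.5766] v=[-1.7707]
Step 5: x=[7.4675] v=[-2.1818]
Step 6: x=[7.3389] v=[-2.5723]
Step 7: x=[7.1920] v=[-2.9385]
Step 8: x=[7.0282] v=[-3.2770]
Step 9: x=[6.8490] v=[-3.5846]
Step 10: x=[6.6561] v=[-3.8583]
Step 11: x=[6.4513] v=[-4.0956]
Step 12: x=[6.2366] v=[-4.2942]
Step 13: x=[6.0140] v=[-4.4522]
Step 14: x=[5.7856] v=[-4.5682]
Step 15: x=[5.5536] v=[-4.6410]
Step 16: x=[5.3201] v=[-4.6700]
Step 17: x=[5.0874] v=[-4.6549]
Step 18: x=[4.8576] v=[-4.5959]
Step 19: x=[4.6329] v=[-4.4934]
Step 20: x=[4.4155] v=[-4.3485]
Step 21: x=[4.2074] v=[-4.1625]
Step 22: x=[4.0105] v=[-3.9372]
Step 23: x=[3.8268] v=[-3.6747]
Step 24: x=[3.6579] v=[-3.3775]
Step 25: x=[3.5055] v=[-3.0484]
Step 26: x=[3.3710] v=[-2.6906]
Step 27: x=[3.2556] v=[-2.3073]
Step 28: x=[3.1605] v=[-1.9022]
Step 29: x=[3.0865] v=[-1.4792]
Step 30: x=[3.0344] v=[-1.0422]
Step 31: x=[3.0046] v=[-0.5954]
Step 32: x=[2.9975] v=[-0.1429]
Step 33: x=[3.0130] v=[0.3109]
First v>=0 after going negative at step 33, time=1.6500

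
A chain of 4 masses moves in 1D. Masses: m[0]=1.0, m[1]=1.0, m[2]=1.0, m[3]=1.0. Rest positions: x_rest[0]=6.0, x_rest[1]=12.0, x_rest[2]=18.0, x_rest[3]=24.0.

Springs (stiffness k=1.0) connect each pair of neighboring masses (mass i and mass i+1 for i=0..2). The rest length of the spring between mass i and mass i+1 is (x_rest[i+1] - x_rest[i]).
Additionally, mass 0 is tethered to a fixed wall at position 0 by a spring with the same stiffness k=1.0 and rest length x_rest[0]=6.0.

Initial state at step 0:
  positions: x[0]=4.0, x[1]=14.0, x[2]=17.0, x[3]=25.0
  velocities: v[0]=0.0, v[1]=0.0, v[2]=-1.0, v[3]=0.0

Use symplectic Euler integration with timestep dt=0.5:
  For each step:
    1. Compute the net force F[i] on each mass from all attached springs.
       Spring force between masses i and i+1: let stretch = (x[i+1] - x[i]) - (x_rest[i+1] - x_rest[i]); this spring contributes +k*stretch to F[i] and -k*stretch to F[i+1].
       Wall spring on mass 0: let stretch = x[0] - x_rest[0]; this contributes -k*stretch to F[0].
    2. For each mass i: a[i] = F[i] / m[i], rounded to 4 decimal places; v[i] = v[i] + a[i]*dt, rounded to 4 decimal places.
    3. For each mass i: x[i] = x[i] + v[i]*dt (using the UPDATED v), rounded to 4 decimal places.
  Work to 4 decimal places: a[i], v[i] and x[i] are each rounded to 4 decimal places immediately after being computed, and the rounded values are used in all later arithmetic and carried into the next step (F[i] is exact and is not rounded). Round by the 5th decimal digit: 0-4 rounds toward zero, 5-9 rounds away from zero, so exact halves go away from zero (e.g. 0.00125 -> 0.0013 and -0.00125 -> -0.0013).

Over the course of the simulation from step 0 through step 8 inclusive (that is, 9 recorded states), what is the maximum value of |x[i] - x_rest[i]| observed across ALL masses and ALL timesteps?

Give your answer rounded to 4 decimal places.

Step 0: x=[4.0000 14.0000 17.0000 25.0000] v=[0.0000 0.0000 -1.0000 0.0000]
Step 1: x=[5.5000 12.2500 17.7500 24.5000] v=[3.0000 -3.5000 1.5000 -1.0000]
Step 2: x=[7.3125 10.1875 18.8125 23.8125] v=[3.6250 -4.1250 2.1250 -1.3750]
Step 3: x=[8.0157 9.5625 18.9688 23.3750] v=[1.4063 -1.2500 0.3125 -0.8750]
Step 4: x=[7.1016 10.9024 17.8750 23.3360] v=[-1.8282 2.6798 -2.1876 -0.0781]
Step 5: x=[5.3623 13.0353 16.4033 23.4317] v=[-3.4786 4.2657 -2.9434 0.1914]
Step 6: x=[4.2007 14.0919 15.8467 23.2703] v=[-2.3233 2.1132 -1.1132 -0.3228]
Step 7: x=[4.4617 13.1144 16.7073 22.7530] v=[0.5220 -1.9550 1.7212 -1.0346]
Step 8: x=[5.7705 10.8720 18.1811 22.2243] v=[2.6175 -4.4849 2.9476 -1.0575]
Max displacement = 2.4375

Answer: 2.4375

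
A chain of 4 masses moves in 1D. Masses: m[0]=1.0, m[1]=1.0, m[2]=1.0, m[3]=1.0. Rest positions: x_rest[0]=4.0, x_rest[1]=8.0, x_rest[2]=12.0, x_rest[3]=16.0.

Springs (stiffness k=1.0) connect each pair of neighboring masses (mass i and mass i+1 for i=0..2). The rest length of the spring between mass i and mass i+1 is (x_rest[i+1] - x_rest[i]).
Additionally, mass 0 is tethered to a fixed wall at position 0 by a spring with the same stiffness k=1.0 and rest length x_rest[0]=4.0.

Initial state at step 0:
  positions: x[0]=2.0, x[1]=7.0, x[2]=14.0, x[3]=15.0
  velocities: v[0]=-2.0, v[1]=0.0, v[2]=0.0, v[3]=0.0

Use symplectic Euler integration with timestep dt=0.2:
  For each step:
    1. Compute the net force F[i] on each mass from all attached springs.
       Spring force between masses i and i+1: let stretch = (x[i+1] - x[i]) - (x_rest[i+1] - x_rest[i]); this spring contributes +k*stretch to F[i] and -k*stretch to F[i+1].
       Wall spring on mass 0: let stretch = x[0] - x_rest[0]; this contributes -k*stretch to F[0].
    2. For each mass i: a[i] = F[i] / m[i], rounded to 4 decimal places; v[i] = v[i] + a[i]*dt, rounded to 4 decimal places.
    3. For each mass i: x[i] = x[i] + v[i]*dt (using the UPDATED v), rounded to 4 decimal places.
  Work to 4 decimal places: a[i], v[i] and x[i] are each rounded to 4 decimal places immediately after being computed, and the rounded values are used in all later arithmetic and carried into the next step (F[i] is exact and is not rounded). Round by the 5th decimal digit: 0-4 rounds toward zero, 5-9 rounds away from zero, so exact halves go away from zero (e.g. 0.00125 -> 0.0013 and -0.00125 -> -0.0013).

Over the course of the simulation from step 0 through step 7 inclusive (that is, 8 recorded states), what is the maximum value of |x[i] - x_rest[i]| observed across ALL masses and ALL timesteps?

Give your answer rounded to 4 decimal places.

Answer: 2.4144

Derivation:
Step 0: x=[2.0000 7.0000 14.0000 15.0000] v=[-2.0000 0.0000 0.0000 0.0000]
Step 1: x=[1.7200 7.0800 13.7600 15.1200] v=[-1.4000 0.4000 -1.2000 0.6000]
Step 2: x=[1.5856 7.2128 13.3072 15.3456] v=[-0.6720 0.6640 -2.2640 1.1280]
Step 3: x=[1.6129 7.3643 12.6922 15.6497] v=[0.1363 0.7574 -3.0752 1.5203]
Step 4: x=[1.8057 7.4988 11.9823 15.9955] v=[0.9640 0.6727 -3.5493 1.7288]
Step 5: x=[2.1540 7.5850 11.2536 16.3407] v=[1.7415 0.4308 -3.6434 1.7262]
Step 6: x=[2.6334 7.6007 10.5817 16.6425] v=[2.3969 0.0783 -3.3597 1.5088]
Step 7: x=[3.2061 7.5369 10.0330 16.8618] v=[2.8637 -0.3190 -2.7437 1.0966]
Max displacement = 2.4144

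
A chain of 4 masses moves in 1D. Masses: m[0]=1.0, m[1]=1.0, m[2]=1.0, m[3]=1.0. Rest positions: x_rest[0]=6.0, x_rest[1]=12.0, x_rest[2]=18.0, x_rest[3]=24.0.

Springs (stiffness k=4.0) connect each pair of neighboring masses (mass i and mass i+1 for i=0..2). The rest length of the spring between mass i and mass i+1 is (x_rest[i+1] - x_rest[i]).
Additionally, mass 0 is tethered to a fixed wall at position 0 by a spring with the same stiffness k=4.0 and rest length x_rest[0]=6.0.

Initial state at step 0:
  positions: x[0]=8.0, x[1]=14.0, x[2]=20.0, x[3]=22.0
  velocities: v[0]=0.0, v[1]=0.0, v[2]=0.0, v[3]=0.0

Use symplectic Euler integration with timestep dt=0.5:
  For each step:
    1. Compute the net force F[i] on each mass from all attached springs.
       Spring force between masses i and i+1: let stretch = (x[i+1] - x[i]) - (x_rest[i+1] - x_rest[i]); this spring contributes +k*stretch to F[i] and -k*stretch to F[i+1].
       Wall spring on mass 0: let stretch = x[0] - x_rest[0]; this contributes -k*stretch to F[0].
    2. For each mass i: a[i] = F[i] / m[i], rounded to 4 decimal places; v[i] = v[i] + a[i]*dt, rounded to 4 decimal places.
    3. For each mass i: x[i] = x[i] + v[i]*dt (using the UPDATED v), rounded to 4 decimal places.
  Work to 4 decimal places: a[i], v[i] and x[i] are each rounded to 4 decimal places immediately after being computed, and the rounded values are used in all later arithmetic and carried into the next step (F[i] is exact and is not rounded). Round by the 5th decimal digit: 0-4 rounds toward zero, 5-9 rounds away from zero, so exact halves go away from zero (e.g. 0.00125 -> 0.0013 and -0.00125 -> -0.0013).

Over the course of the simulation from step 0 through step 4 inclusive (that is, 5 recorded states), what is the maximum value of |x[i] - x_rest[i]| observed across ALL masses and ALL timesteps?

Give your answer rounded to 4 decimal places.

Step 0: x=[8.0000 14.0000 20.0000 22.0000] v=[0.0000 0.0000 0.0000 0.0000]
Step 1: x=[6.0000 14.0000 16.0000 26.0000] v=[-4.0000 0.0000 -8.0000 8.0000]
Step 2: x=[6.0000 8.0000 20.0000 26.0000] v=[0.0000 -12.0000 8.0000 0.0000]
Step 3: x=[2.0000 12.0000 18.0000 26.0000] v=[-8.0000 8.0000 -4.0000 0.0000]
Step 4: x=[6.0000 12.0000 18.0000 24.0000] v=[8.0000 0.0000 0.0000 -4.0000]
Max displacement = 4.0000

Answer: 4.0000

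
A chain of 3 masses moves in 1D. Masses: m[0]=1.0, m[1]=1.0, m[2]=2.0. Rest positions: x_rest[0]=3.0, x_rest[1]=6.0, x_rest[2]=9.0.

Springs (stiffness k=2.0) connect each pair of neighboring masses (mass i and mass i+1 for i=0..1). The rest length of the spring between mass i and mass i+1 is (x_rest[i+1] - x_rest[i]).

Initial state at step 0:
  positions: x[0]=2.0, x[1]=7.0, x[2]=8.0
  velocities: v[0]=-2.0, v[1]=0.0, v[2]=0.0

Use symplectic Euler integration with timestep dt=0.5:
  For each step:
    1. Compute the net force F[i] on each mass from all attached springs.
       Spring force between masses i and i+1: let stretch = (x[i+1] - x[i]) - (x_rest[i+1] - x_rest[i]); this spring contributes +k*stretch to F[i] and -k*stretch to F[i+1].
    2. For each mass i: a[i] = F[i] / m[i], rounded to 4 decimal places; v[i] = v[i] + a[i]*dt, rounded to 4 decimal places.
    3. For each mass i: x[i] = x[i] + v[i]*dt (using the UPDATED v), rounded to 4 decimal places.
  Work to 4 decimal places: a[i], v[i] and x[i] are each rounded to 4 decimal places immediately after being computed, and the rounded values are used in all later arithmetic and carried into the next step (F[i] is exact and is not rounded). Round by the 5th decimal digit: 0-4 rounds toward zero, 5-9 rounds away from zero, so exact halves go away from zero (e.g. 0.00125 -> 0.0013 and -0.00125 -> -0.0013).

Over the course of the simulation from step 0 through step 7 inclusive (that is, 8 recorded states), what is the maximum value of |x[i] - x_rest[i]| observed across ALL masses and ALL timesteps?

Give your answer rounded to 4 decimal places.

Step 0: x=[2.0000 7.0000 8.0000] v=[-2.0000 0.0000 0.0000]
Step 1: x=[2.0000 5.0000 8.5000] v=[0.0000 -4.0000 1.0000]
Step 2: x=[2.0000 3.2500 8.8750] v=[0.0000 -3.5000 0.7500]
Step 3: x=[1.1250 3.6875 8.5938] v=[-1.7500 0.8750 -0.5625]
Step 4: x=[0.0313 5.2969 7.8360] v=[-2.1875 3.2188 -1.5157]
Step 5: x=[0.0704 5.5431 7.1934] v=[0.0781 0.4923 -1.2853]
Step 6: x=[1.3458 3.8781 6.8882] v=[2.5508 -3.3301 -0.6105]
Step 7: x=[2.3874 2.4520 6.5804] v=[2.0831 -2.8523 -0.6156]
Max displacement = 3.5480

Answer: 3.5480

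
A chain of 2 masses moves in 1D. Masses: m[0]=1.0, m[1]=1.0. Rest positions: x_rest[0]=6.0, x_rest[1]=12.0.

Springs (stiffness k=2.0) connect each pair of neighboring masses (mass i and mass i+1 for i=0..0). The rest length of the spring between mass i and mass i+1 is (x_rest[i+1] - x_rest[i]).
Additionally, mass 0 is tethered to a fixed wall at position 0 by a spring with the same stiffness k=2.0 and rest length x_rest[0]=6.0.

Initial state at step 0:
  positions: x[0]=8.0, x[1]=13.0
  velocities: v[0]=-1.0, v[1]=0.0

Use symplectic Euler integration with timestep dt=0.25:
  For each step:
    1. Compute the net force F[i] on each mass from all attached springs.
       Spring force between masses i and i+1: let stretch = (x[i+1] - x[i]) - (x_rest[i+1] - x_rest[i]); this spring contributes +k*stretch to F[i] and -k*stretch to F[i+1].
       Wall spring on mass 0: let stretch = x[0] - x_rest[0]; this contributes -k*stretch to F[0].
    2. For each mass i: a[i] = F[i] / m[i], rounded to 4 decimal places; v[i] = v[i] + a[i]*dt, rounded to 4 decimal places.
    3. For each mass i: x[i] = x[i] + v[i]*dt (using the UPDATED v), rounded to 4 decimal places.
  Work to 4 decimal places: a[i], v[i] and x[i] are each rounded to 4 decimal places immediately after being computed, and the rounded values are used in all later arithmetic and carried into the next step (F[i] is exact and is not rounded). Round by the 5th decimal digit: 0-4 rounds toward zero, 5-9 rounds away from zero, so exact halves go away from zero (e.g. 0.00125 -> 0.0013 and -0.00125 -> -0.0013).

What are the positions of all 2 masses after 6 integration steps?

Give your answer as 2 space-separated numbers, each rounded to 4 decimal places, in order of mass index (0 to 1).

Answer: 5.1067 12.1952

Derivation:
Step 0: x=[8.0000 13.0000] v=[-1.0000 0.0000]
Step 1: x=[7.3750 13.1250] v=[-2.5000 0.5000]
Step 2: x=[6.5469 13.2813] v=[-3.3125 0.6250]
Step 3: x=[5.7422 13.3458] v=[-3.2188 0.2578]
Step 4: x=[5.1702 13.2098] v=[-2.2881 -0.5440]
Step 5: x=[4.9569 12.8189] v=[-0.8534 -1.5638]
Step 6: x=[5.1067 12.1952] v=[0.5992 -2.4948]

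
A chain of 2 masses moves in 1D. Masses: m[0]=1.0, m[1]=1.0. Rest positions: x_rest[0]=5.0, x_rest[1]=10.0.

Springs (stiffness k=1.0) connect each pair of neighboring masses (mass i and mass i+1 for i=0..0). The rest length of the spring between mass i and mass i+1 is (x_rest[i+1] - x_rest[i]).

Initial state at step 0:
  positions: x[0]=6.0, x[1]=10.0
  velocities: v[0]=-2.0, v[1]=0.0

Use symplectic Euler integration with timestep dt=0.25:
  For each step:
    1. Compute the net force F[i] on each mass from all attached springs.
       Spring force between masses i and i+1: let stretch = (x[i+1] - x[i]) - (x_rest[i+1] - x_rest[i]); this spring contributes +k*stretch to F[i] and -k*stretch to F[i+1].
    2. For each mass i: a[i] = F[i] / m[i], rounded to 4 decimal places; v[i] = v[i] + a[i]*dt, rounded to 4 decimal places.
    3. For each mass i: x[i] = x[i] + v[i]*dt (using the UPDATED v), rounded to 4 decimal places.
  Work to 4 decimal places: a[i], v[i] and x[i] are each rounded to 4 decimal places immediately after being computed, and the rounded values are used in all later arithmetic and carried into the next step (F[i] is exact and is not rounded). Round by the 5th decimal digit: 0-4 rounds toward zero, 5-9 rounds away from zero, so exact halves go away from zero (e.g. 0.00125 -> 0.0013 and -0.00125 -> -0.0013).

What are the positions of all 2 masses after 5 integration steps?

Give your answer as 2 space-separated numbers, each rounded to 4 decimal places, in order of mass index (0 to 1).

Answer: 3.3565 10.1437

Derivation:
Step 0: x=[6.0000 10.0000] v=[-2.0000 0.0000]
Step 1: x=[5.4375 10.0625] v=[-2.2500 0.2500]
Step 2: x=[4.8516 10.1485] v=[-2.3438 0.3438]
Step 3: x=[4.2842 10.2159] v=[-2.2696 0.2696]
Step 4: x=[3.7750 10.2251] v=[-2.0367 0.0367]
Step 5: x=[3.3565 10.1437] v=[-1.6742 -0.3258]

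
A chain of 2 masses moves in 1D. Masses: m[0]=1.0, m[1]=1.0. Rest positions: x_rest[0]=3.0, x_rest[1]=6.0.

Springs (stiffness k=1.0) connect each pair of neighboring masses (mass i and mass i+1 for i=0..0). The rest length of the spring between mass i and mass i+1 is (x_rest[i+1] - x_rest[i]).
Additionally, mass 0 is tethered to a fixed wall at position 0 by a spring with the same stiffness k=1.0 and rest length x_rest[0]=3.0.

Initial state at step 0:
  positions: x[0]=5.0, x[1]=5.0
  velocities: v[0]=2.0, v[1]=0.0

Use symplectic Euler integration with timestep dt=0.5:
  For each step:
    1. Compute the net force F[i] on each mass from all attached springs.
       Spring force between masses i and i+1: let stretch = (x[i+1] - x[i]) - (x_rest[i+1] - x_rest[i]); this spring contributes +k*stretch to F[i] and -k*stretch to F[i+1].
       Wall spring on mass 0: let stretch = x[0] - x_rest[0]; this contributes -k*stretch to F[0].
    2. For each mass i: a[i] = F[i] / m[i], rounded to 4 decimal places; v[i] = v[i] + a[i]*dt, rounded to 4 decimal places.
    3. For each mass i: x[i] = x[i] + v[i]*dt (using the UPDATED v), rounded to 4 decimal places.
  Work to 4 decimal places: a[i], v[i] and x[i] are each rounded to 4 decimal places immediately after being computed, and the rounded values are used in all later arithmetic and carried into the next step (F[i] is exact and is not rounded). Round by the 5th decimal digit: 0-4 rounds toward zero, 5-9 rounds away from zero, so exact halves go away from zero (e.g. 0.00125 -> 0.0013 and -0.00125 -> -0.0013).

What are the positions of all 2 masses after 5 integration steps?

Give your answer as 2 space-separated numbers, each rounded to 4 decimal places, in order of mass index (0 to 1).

Answer: 2.7842 8.1252

Derivation:
Step 0: x=[5.0000 5.0000] v=[2.0000 0.0000]
Step 1: x=[4.7500 5.7500] v=[-0.5000 1.5000]
Step 2: x=[3.5625 7.0000] v=[-2.3750 2.5000]
Step 3: x=[2.3438 8.1407] v=[-2.4375 2.2813]
Step 4: x=[1.9883 8.5822] v=[-0.7110 0.8829]
Step 5: x=[2.7842 8.1252] v=[1.5918 -0.9141]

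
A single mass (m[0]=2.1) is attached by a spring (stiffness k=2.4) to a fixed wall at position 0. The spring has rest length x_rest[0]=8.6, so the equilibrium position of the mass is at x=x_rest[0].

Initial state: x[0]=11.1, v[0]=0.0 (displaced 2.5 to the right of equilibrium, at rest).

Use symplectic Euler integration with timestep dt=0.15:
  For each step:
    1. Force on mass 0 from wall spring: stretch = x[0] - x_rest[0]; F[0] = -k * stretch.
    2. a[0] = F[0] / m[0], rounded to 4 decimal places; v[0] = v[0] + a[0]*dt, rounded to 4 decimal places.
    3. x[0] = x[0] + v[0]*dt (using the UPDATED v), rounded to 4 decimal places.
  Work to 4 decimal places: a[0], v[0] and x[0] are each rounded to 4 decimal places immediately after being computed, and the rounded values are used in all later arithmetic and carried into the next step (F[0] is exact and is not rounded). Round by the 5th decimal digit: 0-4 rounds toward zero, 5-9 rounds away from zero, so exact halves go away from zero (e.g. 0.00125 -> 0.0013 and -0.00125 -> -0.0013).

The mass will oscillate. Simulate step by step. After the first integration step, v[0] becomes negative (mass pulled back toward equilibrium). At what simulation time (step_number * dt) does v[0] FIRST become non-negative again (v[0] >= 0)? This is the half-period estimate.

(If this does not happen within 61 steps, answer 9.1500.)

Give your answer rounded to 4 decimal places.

Answer: 3.0000

Derivation:
Step 0: x=[11.1000] v=[0.0000]
Step 1: x=[11.0357] v=[-0.4286]
Step 2: x=[10.9088] v=[-0.8462]
Step 3: x=[10.7225] v=[-1.2420]
Step 4: x=[10.4816] v=[-1.6059]
Step 5: x=[10.1923] v=[-1.9285]
Step 6: x=[9.8621] v=[-2.2015]
Step 7: x=[9.4994] v=[-2.4179]
Step 8: x=[9.1136] v=[-2.5721]
Step 9: x=[8.7146] v=[-2.6602]
Step 10: x=[8.3126] v=[-2.6799]
Step 11: x=[7.9180] v=[-2.6306]
Step 12: x=[7.5409] v=[-2.5137]
Step 13: x=[7.1911] v=[-2.3321]
Step 14: x=[6.8775] v=[-2.0906]
Step 15: x=[6.6082] v=[-1.7953]
Step 16: x=[6.3901] v=[-1.4539]
Step 17: x=[6.2288] v=[-1.0751]
Step 18: x=[6.1285] v=[-0.6686]
Step 19: x=[6.0918] v=[-0.2449]
Step 20: x=[6.1196] v=[0.1851]
First v>=0 after going negative at step 20, time=3.0000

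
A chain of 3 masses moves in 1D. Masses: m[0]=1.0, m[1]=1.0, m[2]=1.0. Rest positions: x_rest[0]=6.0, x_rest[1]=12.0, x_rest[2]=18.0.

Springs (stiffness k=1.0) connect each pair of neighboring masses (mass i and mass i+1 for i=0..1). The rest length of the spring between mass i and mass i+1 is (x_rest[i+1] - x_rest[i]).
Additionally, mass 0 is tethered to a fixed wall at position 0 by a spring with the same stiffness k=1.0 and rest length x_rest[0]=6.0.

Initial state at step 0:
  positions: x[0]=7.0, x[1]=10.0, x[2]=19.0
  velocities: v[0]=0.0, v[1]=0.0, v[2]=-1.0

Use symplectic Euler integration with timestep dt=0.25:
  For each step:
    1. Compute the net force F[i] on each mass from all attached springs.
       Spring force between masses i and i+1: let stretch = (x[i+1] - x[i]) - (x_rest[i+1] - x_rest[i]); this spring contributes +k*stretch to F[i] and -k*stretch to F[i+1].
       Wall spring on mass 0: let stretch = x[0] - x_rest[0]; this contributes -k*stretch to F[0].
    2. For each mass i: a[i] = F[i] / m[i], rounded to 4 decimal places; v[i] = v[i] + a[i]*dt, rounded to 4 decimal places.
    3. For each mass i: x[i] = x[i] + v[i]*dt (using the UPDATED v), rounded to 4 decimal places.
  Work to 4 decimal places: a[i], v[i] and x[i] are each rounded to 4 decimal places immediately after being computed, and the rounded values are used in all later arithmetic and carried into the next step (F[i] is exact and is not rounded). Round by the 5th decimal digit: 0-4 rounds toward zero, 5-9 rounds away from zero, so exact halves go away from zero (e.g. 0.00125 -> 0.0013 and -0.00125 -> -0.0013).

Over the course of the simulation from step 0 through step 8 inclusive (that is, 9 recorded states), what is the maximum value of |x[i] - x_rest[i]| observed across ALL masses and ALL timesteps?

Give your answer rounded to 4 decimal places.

Answer: 2.1363

Derivation:
Step 0: x=[7.0000 10.0000 19.0000] v=[0.0000 0.0000 -1.0000]
Step 1: x=[6.7500 10.3750 18.5625] v=[-1.0000 1.5000 -1.7500]
Step 2: x=[6.3047 11.0352 17.9883] v=[-1.7813 2.6406 -2.2969]
Step 3: x=[5.7610 11.8343 17.3545] v=[-2.1749 3.1963 -2.5352]
Step 4: x=[5.2368 12.5988 16.7507] v=[-2.0968 3.0580 -2.4153]
Step 5: x=[4.8454 13.1627 16.2624] v=[-1.5655 2.2555 -1.9533]
Step 6: x=[4.6710 13.4005 15.9554] v=[-0.6975 0.9511 -1.2282]
Step 7: x=[4.7503 13.2524 15.8637] v=[0.3171 -0.5926 -0.3669]
Step 8: x=[5.0641 12.7361 15.9838] v=[1.2551 -2.0653 0.4803]
Max displacement = 2.1363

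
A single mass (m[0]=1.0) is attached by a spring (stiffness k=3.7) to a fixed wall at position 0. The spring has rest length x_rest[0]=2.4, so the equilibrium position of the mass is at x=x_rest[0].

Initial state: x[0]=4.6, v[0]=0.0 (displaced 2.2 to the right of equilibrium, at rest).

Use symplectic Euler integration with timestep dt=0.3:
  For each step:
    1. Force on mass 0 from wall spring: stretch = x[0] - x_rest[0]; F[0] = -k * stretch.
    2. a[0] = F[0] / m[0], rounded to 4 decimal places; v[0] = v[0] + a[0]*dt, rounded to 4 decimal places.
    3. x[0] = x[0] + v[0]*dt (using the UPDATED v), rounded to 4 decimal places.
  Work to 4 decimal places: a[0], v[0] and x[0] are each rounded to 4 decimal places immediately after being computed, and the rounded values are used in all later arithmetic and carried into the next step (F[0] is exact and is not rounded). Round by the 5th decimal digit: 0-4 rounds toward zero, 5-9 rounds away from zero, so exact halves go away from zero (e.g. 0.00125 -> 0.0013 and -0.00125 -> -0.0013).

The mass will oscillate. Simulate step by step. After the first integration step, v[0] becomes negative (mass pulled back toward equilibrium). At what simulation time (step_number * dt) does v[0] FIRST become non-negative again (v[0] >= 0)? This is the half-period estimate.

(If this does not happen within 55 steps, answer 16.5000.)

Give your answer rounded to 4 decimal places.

Step 0: x=[4.6000] v=[0.0000]
Step 1: x=[3.8674] v=[-2.4420]
Step 2: x=[2.6462] v=[-4.0708]
Step 3: x=[1.3430] v=[-4.3441]
Step 4: x=[0.3918] v=[-3.1708]
Step 5: x=[0.1093] v=[-0.9417]
Step 6: x=[0.5896] v=[1.6010]
First v>=0 after going negative at step 6, time=1.8000

Answer: 1.8000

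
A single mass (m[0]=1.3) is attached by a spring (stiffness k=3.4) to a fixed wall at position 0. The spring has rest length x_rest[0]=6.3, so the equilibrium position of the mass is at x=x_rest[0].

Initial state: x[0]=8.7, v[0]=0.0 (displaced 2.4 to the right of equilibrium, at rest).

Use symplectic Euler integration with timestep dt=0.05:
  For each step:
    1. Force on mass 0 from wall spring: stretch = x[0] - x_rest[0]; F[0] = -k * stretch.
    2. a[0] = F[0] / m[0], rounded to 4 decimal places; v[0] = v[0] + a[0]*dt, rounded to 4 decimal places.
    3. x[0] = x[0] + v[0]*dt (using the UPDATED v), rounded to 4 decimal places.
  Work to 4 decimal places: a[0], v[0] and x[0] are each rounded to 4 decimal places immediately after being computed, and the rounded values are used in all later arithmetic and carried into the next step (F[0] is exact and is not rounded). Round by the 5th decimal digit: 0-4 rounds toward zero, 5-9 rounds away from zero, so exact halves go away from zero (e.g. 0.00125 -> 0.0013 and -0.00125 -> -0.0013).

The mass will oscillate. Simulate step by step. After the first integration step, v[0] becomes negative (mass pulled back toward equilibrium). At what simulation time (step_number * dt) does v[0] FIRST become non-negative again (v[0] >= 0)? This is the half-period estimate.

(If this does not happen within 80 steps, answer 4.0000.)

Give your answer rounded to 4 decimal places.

Answer: 1.9500

Derivation:
Step 0: x=[8.7000] v=[0.0000]
Step 1: x=[8.6843] v=[-0.3138]
Step 2: x=[8.6530] v=[-0.6256]
Step 3: x=[8.6063] v=[-0.9333]
Step 4: x=[8.5446] v=[-1.2349]
Step 5: x=[8.4682] v=[-1.5284]
Step 6: x=[8.3776] v=[-1.8119]
Step 7: x=[8.2734] v=[-2.0836]
Step 8: x=[8.1563] v=[-2.3417]
Step 9: x=[8.0271] v=[-2.5844]
Step 10: x=[7.8866] v=[-2.8103]
Step 11: x=[7.7357] v=[-3.0178]
Step 12: x=[7.5754] v=[-3.2055]
Step 13: x=[7.4068] v=[-3.3723]
Step 14: x=[7.2310] v=[-3.5170]
Step 15: x=[7.0491] v=[-3.6387]
Step 16: x=[6.8623] v=[-3.7367]
Step 17: x=[6.6718] v=[-3.8102]
Step 18: x=[6.4789] v=[-3.8588]
Step 19: x=[6.2848] v=[-3.8822]
Step 20: x=[6.0908] v=[-3.8802]
Step 21: x=[5.8982] v=[-3.8528]
Step 22: x=[5.7082] v=[-3.8003]
Step 23: x=[5.5221] v=[-3.7229]
Step 24: x=[5.3410] v=[-3.6212]
Step 25: x=[5.1662] v=[-3.4958]
Step 26: x=[4.9988] v=[-3.3475]
Step 27: x=[4.8399] v=[-3.1773]
Step 28: x=[4.6906] v=[-2.9864]
Step 29: x=[4.5518] v=[-2.7759]
Step 30: x=[4.4244] v=[-2.5473]
Step 31: x=[4.3093] v=[-2.3020]
Step 32: x=[4.2072] v=[-2.0417]
Step 33: x=[4.1188] v=[-1.7680]
Step 34: x=[4.0447] v=[-1.4828]
Step 35: x=[3.9853] v=[-1.1879]
Step 36: x=[3.9410] v=[-0.8852]
Step 37: x=[3.9122] v=[-0.5767]
Step 38: x=[3.8990] v=[-0.2645]
Step 39: x=[3.9015] v=[0.0495]
First v>=0 after going negative at step 39, time=1.9500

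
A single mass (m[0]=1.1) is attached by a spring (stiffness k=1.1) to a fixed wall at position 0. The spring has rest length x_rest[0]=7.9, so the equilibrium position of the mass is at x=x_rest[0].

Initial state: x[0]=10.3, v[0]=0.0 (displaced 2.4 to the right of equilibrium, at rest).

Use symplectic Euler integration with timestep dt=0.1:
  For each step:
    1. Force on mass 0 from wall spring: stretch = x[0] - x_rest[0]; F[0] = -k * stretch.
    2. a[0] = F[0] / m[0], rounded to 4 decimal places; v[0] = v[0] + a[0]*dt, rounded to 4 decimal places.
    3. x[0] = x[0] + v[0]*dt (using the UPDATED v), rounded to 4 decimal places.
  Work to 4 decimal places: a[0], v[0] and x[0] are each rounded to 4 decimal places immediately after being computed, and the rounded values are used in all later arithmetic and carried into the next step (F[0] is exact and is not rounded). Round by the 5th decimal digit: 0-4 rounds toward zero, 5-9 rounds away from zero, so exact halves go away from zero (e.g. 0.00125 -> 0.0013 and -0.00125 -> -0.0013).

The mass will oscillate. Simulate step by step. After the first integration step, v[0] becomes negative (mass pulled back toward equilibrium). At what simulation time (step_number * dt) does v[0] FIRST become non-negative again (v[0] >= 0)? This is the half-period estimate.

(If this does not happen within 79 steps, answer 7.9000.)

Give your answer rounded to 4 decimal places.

Answer: 3.2000

Derivation:
Step 0: x=[10.3000] v=[0.0000]
Step 1: x=[10.2760] v=[-0.2400]
Step 2: x=[10.2282] v=[-0.4776]
Step 3: x=[10.1572] v=[-0.7104]
Step 4: x=[10.0636] v=[-0.9361]
Step 5: x=[9.9484] v=[-1.1525]
Step 6: x=[9.8127] v=[-1.3573]
Step 7: x=[9.6578] v=[-1.5486]
Step 8: x=[9.4854] v=[-1.7244]
Step 9: x=[9.2971] v=[-1.8829]
Step 10: x=[9.0948] v=[-2.0226]
Step 11: x=[8.8806] v=[-2.1421]
Step 12: x=[8.6566] v=[-2.2402]
Step 13: x=[8.4250] v=[-2.3159]
Step 14: x=[8.1882] v=[-2.3684]
Step 15: x=[7.9485] v=[-2.3972]
Step 16: x=[7.7083] v=[-2.4021]
Step 17: x=[7.4700] v=[-2.3829]
Step 18: x=[7.2360] v=[-2.3399]
Step 19: x=[7.0087] v=[-2.2735]
Step 20: x=[6.7903] v=[-2.1844]
Step 21: x=[6.5830] v=[-2.0734]
Step 22: x=[6.3888] v=[-1.9417]
Step 23: x=[6.2097] v=[-1.7906]
Step 24: x=[6.0475] v=[-1.6216]
Step 25: x=[5.9039] v=[-1.4364]
Step 26: x=[5.7802] v=[-1.2368]
Step 27: x=[5.6777] v=[-1.0248]
Step 28: x=[5.5974] v=[-0.8026]
Step 29: x=[5.5402] v=[-0.5723]
Step 30: x=[5.5066] v=[-0.3363]
Step 31: x=[5.4969] v=[-0.0970]
Step 32: x=[5.5112] v=[0.1433]
First v>=0 after going negative at step 32, time=3.2000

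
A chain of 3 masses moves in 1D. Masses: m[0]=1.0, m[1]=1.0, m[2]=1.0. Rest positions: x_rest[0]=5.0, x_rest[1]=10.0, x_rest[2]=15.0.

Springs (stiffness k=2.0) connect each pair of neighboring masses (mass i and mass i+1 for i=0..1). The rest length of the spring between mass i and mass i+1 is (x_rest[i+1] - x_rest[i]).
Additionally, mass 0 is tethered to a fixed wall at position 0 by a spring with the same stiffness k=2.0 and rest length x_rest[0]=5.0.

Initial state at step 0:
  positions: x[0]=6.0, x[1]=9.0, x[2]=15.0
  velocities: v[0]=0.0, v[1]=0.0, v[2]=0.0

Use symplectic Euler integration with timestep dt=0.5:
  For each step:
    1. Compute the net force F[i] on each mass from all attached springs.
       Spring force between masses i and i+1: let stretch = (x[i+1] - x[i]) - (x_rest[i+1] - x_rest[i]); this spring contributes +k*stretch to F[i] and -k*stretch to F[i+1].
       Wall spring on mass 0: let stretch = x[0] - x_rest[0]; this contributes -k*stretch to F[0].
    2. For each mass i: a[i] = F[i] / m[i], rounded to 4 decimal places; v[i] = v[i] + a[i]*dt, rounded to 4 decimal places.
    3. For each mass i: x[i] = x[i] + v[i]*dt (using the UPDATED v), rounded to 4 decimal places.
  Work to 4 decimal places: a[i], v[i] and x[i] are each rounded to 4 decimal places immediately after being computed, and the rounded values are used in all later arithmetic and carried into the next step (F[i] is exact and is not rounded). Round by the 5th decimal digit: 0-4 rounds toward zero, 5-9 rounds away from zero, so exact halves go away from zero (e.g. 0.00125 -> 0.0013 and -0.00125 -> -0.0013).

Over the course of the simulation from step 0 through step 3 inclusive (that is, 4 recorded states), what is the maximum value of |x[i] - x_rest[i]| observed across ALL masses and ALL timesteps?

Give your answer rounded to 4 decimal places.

Step 0: x=[6.0000 9.0000 15.0000] v=[0.0000 0.0000 0.0000]
Step 1: x=[4.5000 10.5000 14.5000] v=[-3.0000 3.0000 -1.0000]
Step 2: x=[3.7500 11.0000 14.5000] v=[-1.5000 1.0000 0.0000]
Step 3: x=[4.7500 9.6250 15.2500] v=[2.0000 -2.7500 1.5000]
Max displacement = 1.2500

Answer: 1.2500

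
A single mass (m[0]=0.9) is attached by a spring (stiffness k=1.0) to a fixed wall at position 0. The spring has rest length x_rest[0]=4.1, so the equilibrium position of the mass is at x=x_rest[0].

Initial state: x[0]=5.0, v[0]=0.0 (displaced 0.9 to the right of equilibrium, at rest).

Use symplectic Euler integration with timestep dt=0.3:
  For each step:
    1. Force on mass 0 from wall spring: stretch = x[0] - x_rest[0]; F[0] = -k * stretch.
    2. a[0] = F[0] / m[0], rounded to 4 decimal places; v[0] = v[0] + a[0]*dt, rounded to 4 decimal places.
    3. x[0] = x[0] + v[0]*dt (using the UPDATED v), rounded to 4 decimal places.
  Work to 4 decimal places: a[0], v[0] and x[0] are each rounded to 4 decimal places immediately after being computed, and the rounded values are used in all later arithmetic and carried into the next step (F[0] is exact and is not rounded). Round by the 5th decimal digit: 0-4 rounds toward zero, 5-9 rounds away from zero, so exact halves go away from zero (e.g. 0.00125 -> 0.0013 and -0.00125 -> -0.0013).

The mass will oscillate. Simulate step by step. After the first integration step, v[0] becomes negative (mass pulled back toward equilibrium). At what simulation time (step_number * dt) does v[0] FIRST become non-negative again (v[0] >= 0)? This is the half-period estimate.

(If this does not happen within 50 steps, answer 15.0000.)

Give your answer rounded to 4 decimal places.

Step 0: x=[5.0000] v=[0.0000]
Step 1: x=[4.9100] v=[-0.3000]
Step 2: x=[4.7390] v=[-0.5700]
Step 3: x=[4.5041] v=[-0.7830]
Step 4: x=[4.2288] v=[-0.9177]
Step 5: x=[3.9406] v=[-0.9606]
Step 6: x=[3.6684] v=[-0.9075]
Step 7: x=[3.4393] v=[-0.7636]
Step 8: x=[3.2763] v=[-0.5434]
Step 9: x=[3.1957] v=[-0.2688]
Step 10: x=[3.2055] v=[0.0326]
First v>=0 after going negative at step 10, time=3.0000

Answer: 3.0000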